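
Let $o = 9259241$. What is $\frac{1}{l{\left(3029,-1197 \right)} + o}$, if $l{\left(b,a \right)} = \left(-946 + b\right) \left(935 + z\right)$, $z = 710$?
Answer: $\frac{1}{12685776} \approx 7.8828 \cdot 10^{-8}$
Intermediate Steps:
$l{\left(b,a \right)} = -1556170 + 1645 b$ ($l{\left(b,a \right)} = \left(-946 + b\right) \left(935 + 710\right) = \left(-946 + b\right) 1645 = -1556170 + 1645 b$)
$\frac{1}{l{\left(3029,-1197 \right)} + o} = \frac{1}{\left(-1556170 + 1645 \cdot 3029\right) + 9259241} = \frac{1}{\left(-1556170 + 4982705\right) + 9259241} = \frac{1}{3426535 + 9259241} = \frac{1}{12685776}$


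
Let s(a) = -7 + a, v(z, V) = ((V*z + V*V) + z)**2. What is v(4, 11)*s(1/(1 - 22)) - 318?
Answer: -4233706/21 ≈ -2.0161e+5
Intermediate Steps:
v(z, V) = (z + V**2 + V*z)**2 (v(z, V) = ((V*z + V**2) + z)**2 = ((V**2 + V*z) + z)**2 = (z + V**2 + V*z)**2)
v(4, 11)*s(1/(1 - 22)) - 318 = (4 + 11**2 + 11*4)**2*(-7 + 1/(1 - 22)) - 318 = (4 + 121 + 44)**2*(-7 + 1/(-21)) - 318 = 169**2*(-7 - 1/21) - 318 = 28561*(-148/21) - 318 = -4227028/21 - 318 = -4233706/21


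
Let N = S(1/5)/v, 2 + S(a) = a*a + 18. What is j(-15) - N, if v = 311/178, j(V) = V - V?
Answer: -71378/7775 ≈ -9.1805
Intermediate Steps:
j(V) = 0
S(a) = 16 + a² (S(a) = -2 + (a*a + 18) = -2 + (a² + 18) = -2 + (18 + a²) = 16 + a²)
v = 311/178 (v = 311*(1/178) = 311/178 ≈ 1.7472)
N = 71378/7775 (N = (16 + (1/5)²)/(311/178) = (16 + (⅕)²)*(178/311) = (16 + 1/25)*(178/311) = (401/25)*(178/311) = 71378/7775 ≈ 9.1805)
j(-15) - N = 0 - 1*71378/7775 = 0 - 71378/7775 = -71378/7775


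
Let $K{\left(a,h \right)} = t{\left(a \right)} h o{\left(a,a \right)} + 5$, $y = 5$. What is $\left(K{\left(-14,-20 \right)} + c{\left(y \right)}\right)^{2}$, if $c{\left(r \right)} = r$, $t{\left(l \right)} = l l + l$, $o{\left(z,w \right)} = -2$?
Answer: $53144100$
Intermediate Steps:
$t{\left(l \right)} = l + l^{2}$ ($t{\left(l \right)} = l^{2} + l = l + l^{2}$)
$K{\left(a,h \right)} = 5 - 2 a h \left(1 + a\right)$ ($K{\left(a,h \right)} = a \left(1 + a\right) h \left(-2\right) + 5 = a h \left(1 + a\right) \left(-2\right) + 5 = - 2 a h \left(1 + a\right) + 5 = 5 - 2 a h \left(1 + a\right)$)
$\left(K{\left(-14,-20 \right)} + c{\left(y \right)}\right)^{2} = \left(\left(5 - \left(-28\right) \left(-20\right) \left(1 - 14\right)\right) + 5\right)^{2} = \left(\left(5 - \left(-28\right) \left(-20\right) \left(-13\right)\right) + 5\right)^{2} = \left(\left(5 + 7280\right) + 5\right)^{2} = \left(7285 + 5\right)^{2} = 7290^{2} = 53144100$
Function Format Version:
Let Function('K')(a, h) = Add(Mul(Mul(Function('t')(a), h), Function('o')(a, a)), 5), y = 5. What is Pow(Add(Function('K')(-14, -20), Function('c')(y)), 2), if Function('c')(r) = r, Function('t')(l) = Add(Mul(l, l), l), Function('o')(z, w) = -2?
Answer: 53144100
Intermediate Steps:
Function('t')(l) = Add(l, Pow(l, 2)) (Function('t')(l) = Add(Pow(l, 2), l) = Add(l, Pow(l, 2)))
Function('K')(a, h) = Add(5, Mul(-2, a, h, Add(1, a))) (Function('K')(a, h) = Add(Mul(Mul(Mul(a, Add(1, a)), h), -2), 5) = Add(Mul(Mul(a, h, Add(1, a)), -2), 5) = Add(Mul(-2, a, h, Add(1, a)), 5) = Add(5, Mul(-2, a, h, Add(1, a))))
Pow(Add(Function('K')(-14, -20), Function('c')(y)), 2) = Pow(Add(Add(5, Mul(-2, -14, -20, Add(1, -14))), 5), 2) = Pow(Add(Add(5, Mul(-2, -14, -20, -13)), 5), 2) = Pow(Add(Add(5, 7280), 5), 2) = Pow(Add(7285, 5), 2) = Pow(7290, 2) = 53144100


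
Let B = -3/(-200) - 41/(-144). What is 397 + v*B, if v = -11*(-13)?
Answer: 1583497/3600 ≈ 439.86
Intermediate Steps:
v = 143
B = 1079/3600 (B = -3*(-1/200) - 41*(-1/144) = 3/200 + 41/144 = 1079/3600 ≈ 0.29972)
397 + v*B = 397 + 143*(1079/3600) = 397 + 154297/3600 = 1583497/3600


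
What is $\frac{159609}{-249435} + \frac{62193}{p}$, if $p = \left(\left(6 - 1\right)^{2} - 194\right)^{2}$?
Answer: $\frac{3651506102}{2374704345} \approx 1.5377$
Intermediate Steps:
$p = 28561$ ($p = \left(5^{2} - 194\right)^{2} = \left(25 - 194\right)^{2} = \left(-169\right)^{2} = 28561$)
$\frac{159609}{-249435} + \frac{62193}{p} = \frac{159609}{-249435} + \frac{62193}{28561} = 159609 \left(- \frac{1}{249435}\right) + 62193 \cdot \frac{1}{28561} = - \frac{53203}{83145} + \frac{62193}{28561} = \frac{3651506102}{2374704345}$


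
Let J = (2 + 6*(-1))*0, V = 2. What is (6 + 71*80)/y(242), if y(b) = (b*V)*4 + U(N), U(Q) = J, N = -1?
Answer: 2843/968 ≈ 2.9370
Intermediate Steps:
J = 0 (J = (2 - 6)*0 = -4*0 = 0)
U(Q) = 0
y(b) = 8*b (y(b) = (b*2)*4 + 0 = (2*b)*4 + 0 = 8*b + 0 = 8*b)
(6 + 71*80)/y(242) = (6 + 71*80)/((8*242)) = (6 + 5680)/1936 = 5686*(1/1936) = 2843/968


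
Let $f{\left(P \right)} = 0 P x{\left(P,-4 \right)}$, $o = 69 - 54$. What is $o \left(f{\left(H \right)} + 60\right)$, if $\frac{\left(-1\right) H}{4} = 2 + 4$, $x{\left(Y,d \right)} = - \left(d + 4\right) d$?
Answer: $900$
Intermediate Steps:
$x{\left(Y,d \right)} = - d \left(4 + d\right)$ ($x{\left(Y,d \right)} = - \left(4 + d\right) d = - d \left(4 + d\right)$)
$o = 15$ ($o = 69 - 54 = 15$)
$H = -24$ ($H = - 4 \left(2 + 4\right) = \left(-4\right) 6 = -24$)
$f{\left(P \right)} = 0$ ($f{\left(P \right)} = 0 P \left(\left(-1\right) \left(-4\right) \left(4 - 4\right)\right) = 0 \left(\left(-1\right) \left(-4\right) 0\right) = 0 \cdot 0 = 0$)
$o \left(f{\left(H \right)} + 60\right) = 15 \left(0 + 60\right) = 15 \cdot 60 = 900$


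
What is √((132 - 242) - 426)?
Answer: 2*I*√134 ≈ 23.152*I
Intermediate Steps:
√((132 - 242) - 426) = √(-110 - 426) = √(-536) = 2*I*√134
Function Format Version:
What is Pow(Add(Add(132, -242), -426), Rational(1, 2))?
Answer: Mul(2, I, Pow(134, Rational(1, 2))) ≈ Mul(23.152, I)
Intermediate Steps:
Pow(Add(Add(132, -242), -426), Rational(1, 2)) = Pow(Add(-110, -426), Rational(1, 2)) = Pow(-536, Rational(1, 2)) = Mul(2, I, Pow(134, Rational(1, 2)))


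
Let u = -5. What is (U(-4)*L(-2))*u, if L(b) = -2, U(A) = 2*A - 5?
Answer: -130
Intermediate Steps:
U(A) = -5 + 2*A
(U(-4)*L(-2))*u = ((-5 + 2*(-4))*(-2))*(-5) = ((-5 - 8)*(-2))*(-5) = -13*(-2)*(-5) = 26*(-5) = -130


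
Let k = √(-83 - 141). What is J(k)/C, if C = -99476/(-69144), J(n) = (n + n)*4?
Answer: 553152*I*√14/24869 ≈ 83.224*I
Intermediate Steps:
k = 4*I*√14 (k = √(-224) = 4*I*√14 ≈ 14.967*I)
J(n) = 8*n (J(n) = (2*n)*4 = 8*n)
C = 24869/17286 (C = -99476*(-1/69144) = 24869/17286 ≈ 1.4387)
J(k)/C = (8*(4*I*√14))/(24869/17286) = (32*I*√14)*(17286/24869) = 553152*I*√14/24869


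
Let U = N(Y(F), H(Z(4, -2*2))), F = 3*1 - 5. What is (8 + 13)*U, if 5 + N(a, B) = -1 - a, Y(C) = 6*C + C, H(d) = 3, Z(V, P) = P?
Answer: 168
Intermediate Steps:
F = -2 (F = 3 - 5 = -2)
Y(C) = 7*C
N(a, B) = -6 - a (N(a, B) = -5 + (-1 - a) = -6 - a)
U = 8 (U = -6 - 7*(-2) = -6 - 1*(-14) = -6 + 14 = 8)
(8 + 13)*U = (8 + 13)*8 = 21*8 = 168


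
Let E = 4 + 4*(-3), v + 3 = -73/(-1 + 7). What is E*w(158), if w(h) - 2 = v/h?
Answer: -3610/237 ≈ -15.232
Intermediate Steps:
v = -91/6 (v = -3 - 73/(-1 + 7) = -3 - 73/6 = -91/6 ≈ -15.167)
E = -8 (E = 4 - 12 = -8)
w(h) = 2 - 91/(6*h)
E*w(158) = -8*(2 - 91/6/158) = -8*(2 - 91/6*1/158) = -8*(2 - 91/948) = -8*1805/948 = -3610/237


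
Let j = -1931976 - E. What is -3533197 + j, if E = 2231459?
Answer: -7696632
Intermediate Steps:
j = -4163435 (j = -1931976 - 1*2231459 = -1931976 - 2231459 = -4163435)
-3533197 + j = -3533197 - 4163435 = -7696632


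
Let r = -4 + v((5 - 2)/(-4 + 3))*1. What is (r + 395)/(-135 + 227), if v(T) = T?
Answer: 97/23 ≈ 4.2174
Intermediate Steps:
r = -7 (r = -4 + ((5 - 2)/(-4 + 3))*1 = -4 + (3/(-1))*1 = -4 + (3*(-1))*1 = -4 - 3*1 = -4 - 3 = -7)
(r + 395)/(-135 + 227) = (-7 + 395)/(-135 + 227) = 388/92 = 388*(1/92) = 97/23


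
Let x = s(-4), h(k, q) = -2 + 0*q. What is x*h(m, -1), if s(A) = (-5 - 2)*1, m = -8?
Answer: 14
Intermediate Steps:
h(k, q) = -2 (h(k, q) = -2 + 0 = -2)
s(A) = -7 (s(A) = -7*1 = -7)
x = -7
x*h(m, -1) = -7*(-2) = 14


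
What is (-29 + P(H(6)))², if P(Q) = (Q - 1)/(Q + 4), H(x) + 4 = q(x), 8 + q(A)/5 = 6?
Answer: 3025/4 ≈ 756.25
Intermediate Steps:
q(A) = -10 (q(A) = -40 + 5*6 = -40 + 30 = -10)
H(x) = -14 (H(x) = -4 - 10 = -14)
P(Q) = (-1 + Q)/(4 + Q)
(-29 + P(H(6)))² = (-29 + (-1 - 14)/(4 - 14))² = (-29 - 15/(-10))² = (-29 - ⅒*(-15))² = (-29 + 3/2)² = (-55/2)² = 3025/4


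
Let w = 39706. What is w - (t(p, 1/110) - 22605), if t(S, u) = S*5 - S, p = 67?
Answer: 62043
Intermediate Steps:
t(S, u) = 4*S (t(S, u) = 5*S - S = 4*S)
w - (t(p, 1/110) - 22605) = 39706 - (4*67 - 22605) = 39706 - (268 - 22605) = 39706 - 1*(-22337) = 39706 + 22337 = 62043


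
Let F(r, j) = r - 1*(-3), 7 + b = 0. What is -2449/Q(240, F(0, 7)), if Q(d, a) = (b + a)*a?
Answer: 2449/12 ≈ 204.08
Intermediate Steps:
b = -7 (b = -7 + 0 = -7)
F(r, j) = 3 + r (F(r, j) = r + 3 = 3 + r)
Q(d, a) = a*(-7 + a) (Q(d, a) = (-7 + a)*a = a*(-7 + a))
-2449/Q(240, F(0, 7)) = -2449*1/((-7 + (3 + 0))*(3 + 0)) = -2449*1/(3*(-7 + 3)) = -2449/(3*(-4)) = -2449/(-12) = -2449*(-1/12) = 2449/12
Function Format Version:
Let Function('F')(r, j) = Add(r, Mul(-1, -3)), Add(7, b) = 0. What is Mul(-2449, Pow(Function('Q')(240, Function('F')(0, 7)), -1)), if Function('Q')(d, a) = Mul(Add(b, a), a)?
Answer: Rational(2449, 12) ≈ 204.08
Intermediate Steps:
b = -7 (b = Add(-7, 0) = -7)
Function('F')(r, j) = Add(3, r) (Function('F')(r, j) = Add(r, 3) = Add(3, r))
Function('Q')(d, a) = Mul(a, Add(-7, a)) (Function('Q')(d, a) = Mul(Add(-7, a), a) = Mul(a, Add(-7, a)))
Mul(-2449, Pow(Function('Q')(240, Function('F')(0, 7)), -1)) = Mul(-2449, Pow(Mul(Add(3, 0), Add(-7, Add(3, 0))), -1)) = Mul(-2449, Pow(Mul(3, Add(-7, 3)), -1)) = Mul(-2449, Pow(Mul(3, -4), -1)) = Mul(-2449, Pow(-12, -1)) = Mul(-2449, Rational(-1, 12)) = Rational(2449, 12)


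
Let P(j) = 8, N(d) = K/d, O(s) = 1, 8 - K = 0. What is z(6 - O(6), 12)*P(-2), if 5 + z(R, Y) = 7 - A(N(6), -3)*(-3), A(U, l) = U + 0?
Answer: 48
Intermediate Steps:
K = 8 (K = 8 - 1*0 = 8 + 0 = 8)
N(d) = 8/d
A(U, l) = U
z(R, Y) = 6 (z(R, Y) = -5 + (7 - 8/6*(-3)) = -5 + (7 - 8*(⅙)*(-3)) = -5 + (7 - 4*(-3)/3) = -5 + (7 - 1*(-4)) = -5 + (7 + 4) = -5 + 11 = 6)
z(6 - O(6), 12)*P(-2) = 6*8 = 48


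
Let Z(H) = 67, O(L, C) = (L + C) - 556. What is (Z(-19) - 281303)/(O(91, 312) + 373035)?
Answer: -140618/186441 ≈ -0.75422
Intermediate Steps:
O(L, C) = -556 + C + L (O(L, C) = (C + L) - 556 = -556 + C + L)
(Z(-19) - 281303)/(O(91, 312) + 373035) = (67 - 281303)/((-556 + 312 + 91) + 373035) = -281236/(-153 + 373035) = -281236/372882 = -281236*1/372882 = -140618/186441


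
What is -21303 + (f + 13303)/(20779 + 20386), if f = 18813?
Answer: -876905879/41165 ≈ -21302.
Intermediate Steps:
-21303 + (f + 13303)/(20779 + 20386) = -21303 + (18813 + 13303)/(20779 + 20386) = -21303 + 32116/41165 = -876905879/41165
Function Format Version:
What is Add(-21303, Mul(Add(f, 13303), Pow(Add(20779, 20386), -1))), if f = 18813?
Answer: Rational(-876905879, 41165) ≈ -21302.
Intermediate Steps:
Add(-21303, Mul(Add(f, 13303), Pow(Add(20779, 20386), -1))) = Add(-21303, Mul(Add(18813, 13303), Pow(Add(20779, 20386), -1))) = Add(-21303, Mul(32116, Pow(41165, -1))) = Add(-21303, Mul(32116, Rational(1, 41165))) = Add(-21303, Rational(32116, 41165)) = Rational(-876905879, 41165)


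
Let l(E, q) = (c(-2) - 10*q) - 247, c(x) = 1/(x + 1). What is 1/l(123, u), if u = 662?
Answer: -1/6868 ≈ -0.00014560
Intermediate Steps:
c(x) = 1/(1 + x)
l(E, q) = -248 - 10*q (l(E, q) = (1/(1 - 2) - 10*q) - 247 = (1/(-1) - 10*q) - 247 = (-1 - 10*q) - 247 = -248 - 10*q)
1/l(123, u) = 1/(-248 - 10*662) = 1/(-248 - 6620) = 1/(-6868) = -1/6868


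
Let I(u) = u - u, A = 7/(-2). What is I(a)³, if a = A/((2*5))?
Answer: 0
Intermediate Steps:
A = -7/2 (A = 7*(-½) = -7/2 ≈ -3.5000)
a = -7/20 (a = -7/(2*(2*5)) = -7/2/10 = -7/2*⅒ = -7/20 ≈ -0.35000)
I(u) = 0
I(a)³ = 0³ = 0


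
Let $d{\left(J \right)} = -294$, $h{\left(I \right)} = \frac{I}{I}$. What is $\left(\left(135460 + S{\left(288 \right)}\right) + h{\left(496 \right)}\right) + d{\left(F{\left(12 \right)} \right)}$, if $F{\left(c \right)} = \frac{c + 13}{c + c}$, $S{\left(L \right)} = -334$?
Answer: $134833$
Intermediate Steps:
$h{\left(I \right)} = 1$
$F{\left(c \right)} = \frac{13 + c}{2 c}$
$\left(\left(135460 + S{\left(288 \right)}\right) + h{\left(496 \right)}\right) + d{\left(F{\left(12 \right)} \right)} = \left(\left(135460 - 334\right) + 1\right) - 294 = \left(135126 + 1\right) - 294 = 135127 - 294 = 134833$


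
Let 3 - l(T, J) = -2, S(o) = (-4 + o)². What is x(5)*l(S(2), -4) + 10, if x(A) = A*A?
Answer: 135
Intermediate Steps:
x(A) = A²
l(T, J) = 5 (l(T, J) = 3 - 1*(-2) = 3 + 2 = 5)
x(5)*l(S(2), -4) + 10 = 5²*5 + 10 = 25*5 + 10 = 125 + 10 = 135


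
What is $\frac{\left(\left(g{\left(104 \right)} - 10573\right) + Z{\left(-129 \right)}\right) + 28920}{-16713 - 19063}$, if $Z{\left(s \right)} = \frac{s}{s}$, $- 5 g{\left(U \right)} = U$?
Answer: $- \frac{22909}{44720} \approx -0.51228$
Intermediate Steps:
$g{\left(U \right)} = - \frac{U}{5}$
$Z{\left(s \right)} = 1$
$\frac{\left(\left(g{\left(104 \right)} - 10573\right) + Z{\left(-129 \right)}\right) + 28920}{-16713 - 19063} = \frac{\left(\left(\left(- \frac{1}{5}\right) 104 - 10573\right) + 1\right) + 28920}{-16713 - 19063} = \frac{\left(\left(- \frac{104}{5} - 10573\right) + 1\right) + 28920}{-35776} = \left(\left(- \frac{52969}{5} + 1\right) + 28920\right) \left(- \frac{1}{35776}\right) = \left(- \frac{52964}{5} + 28920\right) \left(- \frac{1}{35776}\right) = \frac{91636}{5} \left(- \frac{1}{35776}\right) = - \frac{22909}{44720}$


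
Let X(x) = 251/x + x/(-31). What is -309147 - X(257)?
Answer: -2462915881/7967 ≈ -3.0914e+5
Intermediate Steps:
X(x) = 251/x - x/31 (X(x) = 251/x + x*(-1/31) = 251/x - x/31)
-309147 - X(257) = -309147 - (251/257 - 1/31*257) = -309147 - (251*(1/257) - 257/31) = -309147 - (251/257 - 257/31) = -309147 - 1*(-58268/7967) = -309147 + 58268/7967 = -2462915881/7967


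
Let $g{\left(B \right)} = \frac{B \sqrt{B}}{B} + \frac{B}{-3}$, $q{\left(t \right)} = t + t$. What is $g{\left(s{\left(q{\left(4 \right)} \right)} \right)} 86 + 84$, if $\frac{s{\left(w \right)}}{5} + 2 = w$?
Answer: $-776 + 86 \sqrt{30} \approx -304.96$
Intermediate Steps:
$q{\left(t \right)} = 2 t$
$s{\left(w \right)} = -10 + 5 w$
$g{\left(B \right)} = \sqrt{B} - \frac{B}{3}$ ($g{\left(B \right)} = \frac{B^{\frac{3}{2}}}{B} + B \left(- \frac{1}{3}\right) = \sqrt{B} - \frac{B}{3}$)
$g{\left(s{\left(q{\left(4 \right)} \right)} \right)} 86 + 84 = \left(\sqrt{-10 + 5 \cdot 2 \cdot 4} - \frac{-10 + 5 \cdot 2 \cdot 4}{3}\right) 86 + 84 = \left(\sqrt{-10 + 5 \cdot 8} - \frac{-10 + 5 \cdot 8}{3}\right) 86 + 84 = \left(\sqrt{-10 + 40} - \frac{-10 + 40}{3}\right) 86 + 84 = \left(\sqrt{30} - 10\right) 86 + 84 = \left(-10 + \sqrt{30}\right) 86 + 84 = \left(-860 + 86 \sqrt{30}\right) + 84 = -776 + 86 \sqrt{30}$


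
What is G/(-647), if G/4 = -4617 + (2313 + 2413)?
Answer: -436/647 ≈ -0.67388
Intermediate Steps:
G = 436 (G = 4*(-4617 + (2313 + 2413)) = 4*(-4617 + 4726) = 4*109 = 436)
G/(-647) = 436/(-647) = 436*(-1/647) = -436/647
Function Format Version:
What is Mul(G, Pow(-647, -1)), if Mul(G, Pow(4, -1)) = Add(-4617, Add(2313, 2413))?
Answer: Rational(-436, 647) ≈ -0.67388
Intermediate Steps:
G = 436 (G = Mul(4, Add(-4617, Add(2313, 2413))) = Mul(4, Add(-4617, 4726)) = Mul(4, 109) = 436)
Mul(G, Pow(-647, -1)) = Mul(436, Pow(-647, -1)) = Mul(436, Rational(-1, 647)) = Rational(-436, 647)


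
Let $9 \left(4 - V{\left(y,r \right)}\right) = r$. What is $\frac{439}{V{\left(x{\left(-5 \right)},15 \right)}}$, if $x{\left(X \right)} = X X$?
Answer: $\frac{1317}{7} \approx 188.14$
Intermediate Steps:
$x{\left(X \right)} = X^{2}$
$V{\left(y,r \right)} = 4 - \frac{r}{9}$
$\frac{439}{V{\left(x{\left(-5 \right)},15 \right)}} = \frac{439}{4 - \frac{5}{3}} = \frac{439}{\frac{7}{3}} = 439 \cdot \frac{3}{7} = \frac{1317}{7}$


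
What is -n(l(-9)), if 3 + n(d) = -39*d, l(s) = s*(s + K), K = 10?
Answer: -348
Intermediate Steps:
l(s) = s*(10 + s) (l(s) = s*(s + 10) = s*(10 + s))
n(d) = -3 - 39*d
-n(l(-9)) = -(-3 - (-351)*(10 - 9)) = -(-3 - (-351)) = -(-3 - 39*(-9)) = -(-3 + 351) = -1*348 = -348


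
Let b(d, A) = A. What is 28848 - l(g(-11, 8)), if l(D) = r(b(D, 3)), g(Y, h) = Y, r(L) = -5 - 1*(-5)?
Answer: 28848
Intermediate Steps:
r(L) = 0 (r(L) = -5 + 5 = 0)
l(D) = 0
28848 - l(g(-11, 8)) = 28848 - 1*0 = 28848 + 0 = 28848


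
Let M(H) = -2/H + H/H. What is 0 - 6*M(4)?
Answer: -3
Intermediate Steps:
M(H) = 1 - 2/H (M(H) = -2/H + 1 = 1 - 2/H)
0 - 6*M(4) = 0 - 6*(-2 + 4)/4 = 0 - 3*2/2 = 0 - 6*1/2 = 0 - 3 = -3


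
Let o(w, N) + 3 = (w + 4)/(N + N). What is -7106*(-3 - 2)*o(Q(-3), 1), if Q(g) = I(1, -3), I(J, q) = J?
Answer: -17765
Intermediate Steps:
Q(g) = 1
o(w, N) = -3 + (4 + w)/(2*N) (o(w, N) = -3 + (w + 4)/(N + N) = -3 + (4 + w)/((2*N)) = -3 + (4 + w)*(1/(2*N)) = -3 + (4 + w)/(2*N))
-7106*(-3 - 2)*o(Q(-3), 1) = -7106*(-3 - 2)*(½)*(4 + 1 - 6*1)/1 = -(-35530)*(½)*1*(4 + 1 - 6) = -(-35530)*(½)*1*(-1) = -(-35530)*(-1)/2 = -7106*5/2 = -17765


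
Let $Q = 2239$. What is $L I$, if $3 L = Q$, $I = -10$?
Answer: $- \frac{22390}{3} \approx -7463.3$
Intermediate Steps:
$L = \frac{2239}{3}$ ($L = \frac{1}{3} \cdot 2239 = \frac{2239}{3} \approx 746.33$)
$L I = \frac{2239}{3} \left(-10\right) = - \frac{22390}{3}$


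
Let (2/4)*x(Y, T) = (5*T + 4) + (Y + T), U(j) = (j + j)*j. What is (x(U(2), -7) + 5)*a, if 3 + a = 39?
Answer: -1980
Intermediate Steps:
a = 36 (a = -3 + 39 = 36)
U(j) = 2*j² (U(j) = (2*j)*j = 2*j²)
x(Y, T) = 8 + 2*Y + 12*T (x(Y, T) = 2*((5*T + 4) + (Y + T)) = 2*((4 + 5*T) + (T + Y)) = 2*(4 + Y + 6*T) = 8 + 2*Y + 12*T)
(x(U(2), -7) + 5)*a = ((8 + 2*(2*2²) + 12*(-7)) + 5)*36 = ((8 + 2*(2*4) - 84) + 5)*36 = ((8 + 2*8 - 84) + 5)*36 = ((8 + 16 - 84) + 5)*36 = (-60 + 5)*36 = -55*36 = -1980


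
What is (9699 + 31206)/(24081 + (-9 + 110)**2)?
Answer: 40905/34282 ≈ 1.1932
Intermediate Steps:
(9699 + 31206)/(24081 + (-9 + 110)**2) = 40905/(24081 + 101**2) = 40905/(24081 + 10201) = 40905/34282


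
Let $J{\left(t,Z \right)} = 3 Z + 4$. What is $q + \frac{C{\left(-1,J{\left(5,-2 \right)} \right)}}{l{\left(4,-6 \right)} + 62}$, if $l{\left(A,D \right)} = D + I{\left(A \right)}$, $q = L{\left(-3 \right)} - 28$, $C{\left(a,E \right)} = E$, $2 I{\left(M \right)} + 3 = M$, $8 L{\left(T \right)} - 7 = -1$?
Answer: $- \frac{12333}{452} \approx -27.285$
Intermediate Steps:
$L{\left(T \right)} = \frac{3}{4}$ ($L{\left(T \right)} = \frac{7}{8} + \frac{1}{8} \left(-1\right) = \frac{7}{8} - \frac{1}{8} = \frac{3}{4}$)
$J{\left(t,Z \right)} = 4 + 3 Z$
$I{\left(M \right)} = - \frac{3}{2} + \frac{M}{2}$
$q = - \frac{109}{4}$ ($q = \frac{3}{4} - 28 = - \frac{109}{4} \approx -27.25$)
$l{\left(A,D \right)} = - \frac{3}{2} + D + \frac{A}{2}$ ($l{\left(A,D \right)} = D + \left(- \frac{3}{2} + \frac{A}{2}\right) = - \frac{3}{2} + D + \frac{A}{2}$)
$q + \frac{C{\left(-1,J{\left(5,-2 \right)} \right)}}{l{\left(4,-6 \right)} + 62} = - \frac{109}{4} + \frac{4 + 3 \left(-2\right)}{\left(- \frac{3}{2} - 6 + \frac{1}{2} \cdot 4\right) + 62} = - \frac{109}{4} + \frac{4 - 6}{\left(- \frac{3}{2} - 6 + 2\right) + 62} = - \frac{109}{4} - \frac{2}{- \frac{11}{2} + 62} = - \frac{109}{4} - \frac{2}{\frac{113}{2}} = - \frac{109}{4} - \frac{4}{113} = - \frac{12333}{452}$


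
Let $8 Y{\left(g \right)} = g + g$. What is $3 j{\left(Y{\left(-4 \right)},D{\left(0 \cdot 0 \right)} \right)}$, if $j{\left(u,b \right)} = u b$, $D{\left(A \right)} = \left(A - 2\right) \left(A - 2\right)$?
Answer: $-12$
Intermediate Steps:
$D{\left(A \right)} = \left(-2 + A\right)^{2}$ ($D{\left(A \right)} = \left(-2 + A\right) \left(-2 + A\right) = \left(-2 + A\right)^{2}$)
$Y{\left(g \right)} = \frac{g}{4}$ ($Y{\left(g \right)} = \frac{g + g}{8} = \frac{2 g}{8} = \frac{g}{4}$)
$j{\left(u,b \right)} = b u$
$3 j{\left(Y{\left(-4 \right)},D{\left(0 \cdot 0 \right)} \right)} = 3 \left(-2 + 0 \cdot 0\right)^{2} \cdot \frac{1}{4} \left(-4\right) = 3 \left(-2 + 0\right)^{2} \left(-1\right) = 3 \left(-2\right)^{2} \left(-1\right) = 3 \cdot 4 \left(-1\right) = 3 \left(-4\right) = -12$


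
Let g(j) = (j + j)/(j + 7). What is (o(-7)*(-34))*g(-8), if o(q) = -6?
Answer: 3264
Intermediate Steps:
g(j) = 2*j/(7 + j) (g(j) = (2*j)/(7 + j) = 2*j/(7 + j))
(o(-7)*(-34))*g(-8) = (-6*(-34))*(2*(-8)/(7 - 8)) = 204*(2*(-8)/(-1)) = 204*(2*(-8)*(-1)) = 204*16 = 3264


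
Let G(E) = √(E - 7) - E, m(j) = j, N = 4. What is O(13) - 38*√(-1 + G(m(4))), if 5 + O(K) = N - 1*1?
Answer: -2 - 38*√(-5 + I*√3) ≈ -16.507 - 86.2*I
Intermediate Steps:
G(E) = √(-7 + E) - E
O(K) = -2 (O(K) = -5 + (4 - 1*1) = -5 + (4 - 1) = -5 + 3 = -2)
O(13) - 38*√(-1 + G(m(4))) = -2 - 38*√(-1 + (√(-7 + 4) - 1*4)) = -2 - 38*√(-1 + (√(-3) - 4)) = -2 - 38*√(-1 + (I*√3 - 4)) = -2 - 38*√(-1 + (-4 + I*√3)) = -2 - 38*√(-5 + I*√3)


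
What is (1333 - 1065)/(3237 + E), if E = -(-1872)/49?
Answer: 13132/160485 ≈ 0.081827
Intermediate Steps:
E = 1872/49 (E = -(-1872)/49 = -52*(-36/49) = 1872/49 ≈ 38.204)
(1333 - 1065)/(3237 + E) = (1333 - 1065)/(3237 + 1872/49) = 268/(160485/49) = 268*(49/160485) = 13132/160485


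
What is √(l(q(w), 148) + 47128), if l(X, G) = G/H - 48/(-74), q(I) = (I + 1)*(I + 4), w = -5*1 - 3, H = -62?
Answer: √61999733834/1147 ≈ 217.09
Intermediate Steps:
w = -8 (w = -5 - 3 = -8)
q(I) = (1 + I)*(4 + I)
l(X, G) = 24/37 - G/62 (l(X, G) = G/(-62) - 48/(-74) = G*(-1/62) - 48*(-1/74) = -G/62 + 24/37 = 24/37 - G/62)
√(l(q(w), 148) + 47128) = √((24/37 - 1/62*148) + 47128) = √((24/37 - 74/31) + 47128) = √(-1994/1147 + 47128) = √(54053822/1147) = √61999733834/1147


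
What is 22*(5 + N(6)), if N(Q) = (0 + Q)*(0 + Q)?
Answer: 902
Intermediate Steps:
N(Q) = Q² (N(Q) = Q*Q = Q²)
22*(5 + N(6)) = 22*(5 + 6²) = 22*(5 + 36) = 22*41 = 902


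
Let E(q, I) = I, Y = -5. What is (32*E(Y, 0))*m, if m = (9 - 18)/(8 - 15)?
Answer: 0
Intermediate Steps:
m = 9/7 (m = -9/(-7) = -9*(-1/7) = 9/7 ≈ 1.2857)
(32*E(Y, 0))*m = (32*0)*(9/7) = 0*(9/7) = 0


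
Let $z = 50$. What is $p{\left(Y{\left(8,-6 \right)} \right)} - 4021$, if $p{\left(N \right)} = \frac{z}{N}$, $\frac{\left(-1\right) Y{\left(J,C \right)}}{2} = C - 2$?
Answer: $- \frac{32143}{8} \approx -4017.9$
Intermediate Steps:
$Y{\left(J,C \right)} = 4 - 2 C$ ($Y{\left(J,C \right)} = - 2 \left(C - 2\right) = - 2 \left(-2 + C\right) = 4 - 2 C$)
$p{\left(N \right)} = \frac{50}{N}$
$p{\left(Y{\left(8,-6 \right)} \right)} - 4021 = \frac{50}{4 - -12} - 4021 = \frac{50}{4 + 12} - 4021 = \frac{50}{16} - 4021 = 50 \cdot \frac{1}{16} - 4021 = \frac{25}{8} - 4021 = - \frac{32143}{8}$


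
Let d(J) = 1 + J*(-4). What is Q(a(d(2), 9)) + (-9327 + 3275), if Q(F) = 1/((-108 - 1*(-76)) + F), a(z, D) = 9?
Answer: -139197/23 ≈ -6052.0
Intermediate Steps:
d(J) = 1 - 4*J
Q(F) = 1/(-32 + F) (Q(F) = 1/((-108 + 76) + F) = 1/(-32 + F))
Q(a(d(2), 9)) + (-9327 + 3275) = 1/(-32 + 9) + (-9327 + 3275) = 1/(-23) - 6052 = -1/23 - 6052 = -139197/23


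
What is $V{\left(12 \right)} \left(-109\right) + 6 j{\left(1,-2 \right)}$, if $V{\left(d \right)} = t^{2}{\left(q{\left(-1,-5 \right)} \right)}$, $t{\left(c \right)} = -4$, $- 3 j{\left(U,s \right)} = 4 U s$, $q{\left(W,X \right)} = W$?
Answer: $-1728$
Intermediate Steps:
$j{\left(U,s \right)} = - \frac{4 U s}{3}$
$V{\left(d \right)} = 16$ ($V{\left(d \right)} = \left(-4\right)^{2} = 16$)
$V{\left(12 \right)} \left(-109\right) + 6 j{\left(1,-2 \right)} = 16 \left(-109\right) + 6 \left(\left(- \frac{4}{3}\right) 1 \left(-2\right)\right) = -1744 + 6 \cdot \frac{8}{3} = -1744 + 16 = -1728$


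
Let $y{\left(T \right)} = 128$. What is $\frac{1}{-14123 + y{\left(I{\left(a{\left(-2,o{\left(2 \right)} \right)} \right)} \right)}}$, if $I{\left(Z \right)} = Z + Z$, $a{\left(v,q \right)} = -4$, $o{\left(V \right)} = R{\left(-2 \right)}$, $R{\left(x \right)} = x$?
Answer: $- \frac{1}{13995} \approx -7.1454 \cdot 10^{-5}$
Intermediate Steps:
$o{\left(V \right)} = -2$
$I{\left(Z \right)} = 2 Z$
$\frac{1}{-14123 + y{\left(I{\left(a{\left(-2,o{\left(2 \right)} \right)} \right)} \right)}} = \frac{1}{-14123 + 128} = \frac{1}{-13995} = - \frac{1}{13995}$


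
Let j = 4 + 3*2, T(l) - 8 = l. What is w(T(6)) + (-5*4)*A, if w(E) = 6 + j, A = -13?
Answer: 276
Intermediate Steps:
T(l) = 8 + l
j = 10 (j = 4 + 6 = 10)
w(E) = 16 (w(E) = 6 + 10 = 16)
w(T(6)) + (-5*4)*A = 16 - 5*4*(-13) = 16 - 20*(-13) = 16 + 260 = 276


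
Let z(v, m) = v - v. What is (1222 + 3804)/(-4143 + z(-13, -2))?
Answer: -5026/4143 ≈ -1.2131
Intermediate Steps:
z(v, m) = 0
(1222 + 3804)/(-4143 + z(-13, -2)) = (1222 + 3804)/(-4143 + 0) = 5026/(-4143) = 5026*(-1/4143) = -5026/4143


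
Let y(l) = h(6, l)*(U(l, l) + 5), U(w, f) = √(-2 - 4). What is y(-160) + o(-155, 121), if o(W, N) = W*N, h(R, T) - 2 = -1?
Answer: -18750 + I*√6 ≈ -18750.0 + 2.4495*I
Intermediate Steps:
h(R, T) = 1 (h(R, T) = 2 - 1 = 1)
U(w, f) = I*√6 (U(w, f) = √(-6) = I*√6)
o(W, N) = N*W
y(l) = 5 + I*√6 (y(l) = 1*(I*√6 + 5) = 1*(5 + I*√6) = 5 + I*√6)
y(-160) + o(-155, 121) = (5 + I*√6) + 121*(-155) = (5 + I*√6) - 18755 = -18750 + I*√6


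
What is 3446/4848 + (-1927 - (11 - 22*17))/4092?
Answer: 271615/826584 ≈ 0.32860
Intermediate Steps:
3446/4848 + (-1927 - (11 - 22*17))/4092 = 3446*(1/4848) + (-1927 - (11 - 374))*(1/4092) = 1723/2424 + (-1927 - 1*(-363))*(1/4092) = 1723/2424 + (-1927 + 363)*(1/4092) = 1723/2424 - 1564*1/4092 = 1723/2424 - 391/1023 = 271615/826584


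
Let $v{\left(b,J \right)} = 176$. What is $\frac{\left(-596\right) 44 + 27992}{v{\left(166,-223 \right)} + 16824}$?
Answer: $\frac{13}{125} \approx 0.104$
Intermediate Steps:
$\frac{\left(-596\right) 44 + 27992}{v{\left(166,-223 \right)} + 16824} = \frac{\left(-596\right) 44 + 27992}{176 + 16824} = \frac{-26224 + 27992}{17000} = 1768 \cdot \frac{1}{17000} = \frac{13}{125}$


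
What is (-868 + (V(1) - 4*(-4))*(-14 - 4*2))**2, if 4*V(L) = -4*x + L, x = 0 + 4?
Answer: 5175625/4 ≈ 1.2939e+6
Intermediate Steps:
x = 4
V(L) = -4 + L/4 (V(L) = (-4*4 + L)/4 = (-16 + L)/4 = -4 + L/4)
(-868 + (V(1) - 4*(-4))*(-14 - 4*2))**2 = (-868 + ((-4 + (1/4)*1) - 4*(-4))*(-14 - 4*2))**2 = (-868 + ((-4 + 1/4) + 16)*(-14 - 8))**2 = (-868 + (-15/4 + 16)*(-22))**2 = (-868 + (49/4)*(-22))**2 = (-868 - 539/2)**2 = (-2275/2)**2 = 5175625/4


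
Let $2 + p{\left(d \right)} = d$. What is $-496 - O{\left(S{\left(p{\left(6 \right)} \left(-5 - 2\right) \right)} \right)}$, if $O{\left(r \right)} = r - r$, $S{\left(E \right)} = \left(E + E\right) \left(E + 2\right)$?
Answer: $-496$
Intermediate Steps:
$p{\left(d \right)} = -2 + d$
$S{\left(E \right)} = 2 E \left(2 + E\right)$
$O{\left(r \right)} = 0$
$-496 - O{\left(S{\left(p{\left(6 \right)} \left(-5 - 2\right) \right)} \right)} = -496 - 0 = -496 + 0 = -496$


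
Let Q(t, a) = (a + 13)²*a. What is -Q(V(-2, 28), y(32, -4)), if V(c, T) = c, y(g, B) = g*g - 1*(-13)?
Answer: -1143292500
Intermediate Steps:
y(g, B) = 13 + g² (y(g, B) = g² + 13 = 13 + g²)
Q(t, a) = a*(13 + a)² (Q(t, a) = (13 + a)²*a = a*(13 + a)²)
-Q(V(-2, 28), y(32, -4)) = -(13 + 32²)*(13 + (13 + 32²))² = -(13 + 1024)*(13 + (13 + 1024))² = -1037*(13 + 1037)² = -1037*1050² = -1037*1102500 = -1*1143292500 = -1143292500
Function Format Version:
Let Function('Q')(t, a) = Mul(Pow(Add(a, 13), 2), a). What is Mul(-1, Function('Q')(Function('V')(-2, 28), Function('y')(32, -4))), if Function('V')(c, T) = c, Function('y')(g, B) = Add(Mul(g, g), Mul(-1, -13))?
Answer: -1143292500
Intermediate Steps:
Function('y')(g, B) = Add(13, Pow(g, 2)) (Function('y')(g, B) = Add(Pow(g, 2), 13) = Add(13, Pow(g, 2)))
Function('Q')(t, a) = Mul(a, Pow(Add(13, a), 2)) (Function('Q')(t, a) = Mul(Pow(Add(13, a), 2), a) = Mul(a, Pow(Add(13, a), 2)))
Mul(-1, Function('Q')(Function('V')(-2, 28), Function('y')(32, -4))) = Mul(-1, Mul(Add(13, Pow(32, 2)), Pow(Add(13, Add(13, Pow(32, 2))), 2))) = Mul(-1, Mul(Add(13, 1024), Pow(Add(13, Add(13, 1024)), 2))) = Mul(-1, Mul(1037, Pow(Add(13, 1037), 2))) = Mul(-1, Mul(1037, Pow(1050, 2))) = Mul(-1, Mul(1037, 1102500)) = Mul(-1, 1143292500) = -1143292500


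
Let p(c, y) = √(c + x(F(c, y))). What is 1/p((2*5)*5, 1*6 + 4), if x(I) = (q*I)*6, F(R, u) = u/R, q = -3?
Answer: √290/116 ≈ 0.14681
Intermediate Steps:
x(I) = -18*I (x(I) = -3*I*6 = -18*I)
p(c, y) = √(c - 18*y/c)
1/p((2*5)*5, 1*6 + 4) = 1/(√((2*5)*5 - 18*(1*6 + 4)/((2*5)*5))) = 1/(√(10*5 - 18*(6 + 4)/(10*5))) = 1/(√(50 - 18*10/50)) = 1/(√(50 - 18*10*1/50)) = 1/(√(50 - 18/5)) = 1/(√(232/5)) = 1/(2*√290/5) = √290/116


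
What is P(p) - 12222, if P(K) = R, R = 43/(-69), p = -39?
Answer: -843361/69 ≈ -12223.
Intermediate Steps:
R = -43/69 (R = 43*(-1/69) = -43/69 ≈ -0.62319)
P(K) = -43/69
P(p) - 12222 = -43/69 - 12222 = -843361/69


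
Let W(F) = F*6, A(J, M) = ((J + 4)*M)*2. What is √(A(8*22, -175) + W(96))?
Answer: 102*I*√6 ≈ 249.85*I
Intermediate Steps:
A(J, M) = 2*M*(4 + J) (A(J, M) = ((4 + J)*M)*2 = (M*(4 + J))*2 = 2*M*(4 + J))
W(F) = 6*F
√(A(8*22, -175) + W(96)) = √(2*(-175)*(4 + 8*22) + 6*96) = √(2*(-175)*(4 + 176) + 576) = √(2*(-175)*180 + 576) = √(-63000 + 576) = √(-62424) = 102*I*√6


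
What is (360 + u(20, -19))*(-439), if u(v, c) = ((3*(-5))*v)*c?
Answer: -2660340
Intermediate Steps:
u(v, c) = -15*c*v (u(v, c) = (-15*v)*c = -15*c*v)
(360 + u(20, -19))*(-439) = (360 - 15*(-19)*20)*(-439) = (360 + 5700)*(-439) = 6060*(-439) = -2660340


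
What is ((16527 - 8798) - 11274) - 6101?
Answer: -9646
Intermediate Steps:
((16527 - 8798) - 11274) - 6101 = (7729 - 11274) - 6101 = -3545 - 6101 = -9646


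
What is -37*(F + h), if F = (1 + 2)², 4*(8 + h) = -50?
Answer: 851/2 ≈ 425.50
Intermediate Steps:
h = -41/2 (h = -8 + (¼)*(-50) = -8 - 25/2 = -41/2 ≈ -20.500)
F = 9 (F = 3² = 9)
-37*(F + h) = -37*(9 - 41/2) = -37*(-23/2) = 851/2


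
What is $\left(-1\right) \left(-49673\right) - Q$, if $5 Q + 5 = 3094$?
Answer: $\frac{245276}{5} \approx 49055.0$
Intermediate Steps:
$Q = \frac{3089}{5}$ ($Q = -1 + \frac{1}{5} \cdot 3094 = -1 + \frac{3094}{5} = \frac{3089}{5} \approx 617.8$)
$\left(-1\right) \left(-49673\right) - Q = \left(-1\right) \left(-49673\right) - \frac{3089}{5} = 49673 - \frac{3089}{5} = \frac{245276}{5}$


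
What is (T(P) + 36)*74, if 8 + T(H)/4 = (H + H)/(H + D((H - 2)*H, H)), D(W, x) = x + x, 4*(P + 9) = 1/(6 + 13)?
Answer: 1480/3 ≈ 493.33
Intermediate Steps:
P = -683/76 (P = -9 + 1/(4*(6 + 13)) = -9 + (1/4)/19 = -9 + (1/4)*(1/19) = -9 + 1/76 = -683/76 ≈ -8.9868)
D(W, x) = 2*x
T(H) = -88/3 (T(H) = -32 + 4*((H + H)/(H + 2*H)) = -32 + 4*((2*H)/((3*H))) = -32 + 4*((2*H)*(1/(3*H))) = -32 + 4*(2/3) = -32 + 8/3 = -88/3)
(T(P) + 36)*74 = (-88/3 + 36)*74 = (20/3)*74 = 1480/3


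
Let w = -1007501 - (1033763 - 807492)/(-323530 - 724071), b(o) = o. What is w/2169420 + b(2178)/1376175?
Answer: -16083846027048361/34751271429579650 ≈ -0.46283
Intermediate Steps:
w = -1055458828830/1047601 (w = -1007501 - 226271/(-1047601) = -1007501 - 226271*(-1)/1047601 = -1007501 - 1*(-226271/1047601) = -1007501 + 226271/1047601 = -1055458828830/1047601 ≈ -1.0075e+6)
w/2169420 + b(2178)/1376175 = -1055458828830/1047601/2169420 + 2178/1376175 = -1055458828830/1047601*1/2169420 + 2178*(1/1376175) = -35181960961/75756218714 + 726/458725 = -16083846027048361/34751271429579650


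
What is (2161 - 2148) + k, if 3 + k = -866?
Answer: -856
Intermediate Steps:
k = -869 (k = -3 - 866 = -869)
(2161 - 2148) + k = (2161 - 2148) - 869 = 13 - 869 = -856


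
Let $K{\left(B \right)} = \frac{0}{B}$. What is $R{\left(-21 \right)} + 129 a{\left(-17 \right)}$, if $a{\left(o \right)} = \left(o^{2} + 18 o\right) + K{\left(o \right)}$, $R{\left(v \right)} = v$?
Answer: $-2214$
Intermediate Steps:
$K{\left(B \right)} = 0$
$a{\left(o \right)} = o^{2} + 18 o$ ($a{\left(o \right)} = \left(o^{2} + 18 o\right) + 0 = o^{2} + 18 o$)
$R{\left(-21 \right)} + 129 a{\left(-17 \right)} = -21 + 129 \left(- 17 \left(18 - 17\right)\right) = -21 + 129 \left(\left(-17\right) 1\right) = -21 + 129 \left(-17\right) = -21 - 2193 = -2214$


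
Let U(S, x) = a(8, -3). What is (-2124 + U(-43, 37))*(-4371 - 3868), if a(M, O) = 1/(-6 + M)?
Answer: 34991033/2 ≈ 1.7496e+7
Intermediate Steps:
U(S, x) = ½ (U(S, x) = 1/(-6 + 8) = 1/2 = ½)
(-2124 + U(-43, 37))*(-4371 - 3868) = (-2124 + ½)*(-4371 - 3868) = -4247/2*(-8239) = 34991033/2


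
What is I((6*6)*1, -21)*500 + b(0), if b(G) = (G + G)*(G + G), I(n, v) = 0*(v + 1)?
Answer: 0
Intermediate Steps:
I(n, v) = 0 (I(n, v) = 0*(1 + v) = 0)
b(G) = 4*G² (b(G) = (2*G)*(2*G) = 4*G²)
I((6*6)*1, -21)*500 + b(0) = 0*500 + 4*0² = 0 + 4*0 = 0 + 0 = 0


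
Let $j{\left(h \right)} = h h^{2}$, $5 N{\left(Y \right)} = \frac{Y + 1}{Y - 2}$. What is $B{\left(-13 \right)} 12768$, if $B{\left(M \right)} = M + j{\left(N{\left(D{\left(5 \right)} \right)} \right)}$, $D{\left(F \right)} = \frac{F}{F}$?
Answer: $- \frac{20850144}{125} \approx -1.668 \cdot 10^{5}$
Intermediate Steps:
$D{\left(F \right)} = 1$
$N{\left(Y \right)} = \frac{1 + Y}{5 \left(-2 + Y\right)}$ ($N{\left(Y \right)} = \frac{\left(Y + 1\right) \frac{1}{Y - 2}}{5} = \frac{\left(1 + Y\right) \frac{1}{-2 + Y}}{5} = \frac{\frac{1}{-2 + Y} \left(1 + Y\right)}{5} = \frac{1 + Y}{5 \left(-2 + Y\right)}$)
$j{\left(h \right)} = h^{3}$
$B{\left(M \right)} = - \frac{8}{125} + M$ ($B{\left(M \right)} = M + \left(\frac{1 + 1}{5 \left(-2 + 1\right)}\right)^{3} = M + \left(\frac{1}{5} \frac{1}{-1} \cdot 2\right)^{3} = M + \left(\frac{1}{5} \left(-1\right) 2\right)^{3} = M + \left(- \frac{2}{5}\right)^{3} = M - \frac{8}{125} = - \frac{8}{125} + M$)
$B{\left(-13 \right)} 12768 = \left(- \frac{8}{125} - 13\right) 12768 = \left(- \frac{1633}{125}\right) 12768 = - \frac{20850144}{125}$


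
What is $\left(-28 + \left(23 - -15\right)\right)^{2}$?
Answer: $100$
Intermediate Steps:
$\left(-28 + \left(23 - -15\right)\right)^{2} = \left(-28 + \left(23 + 15\right)\right)^{2} = \left(-28 + 38\right)^{2} = 10^{2} = 100$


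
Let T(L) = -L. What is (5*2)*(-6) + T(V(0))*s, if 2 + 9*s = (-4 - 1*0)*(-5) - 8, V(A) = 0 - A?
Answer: -60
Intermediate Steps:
V(A) = -A
s = 10/9 (s = -2/9 + ((-4 - 1*0)*(-5) - 8)/9 = -2/9 + ((-4 + 0)*(-5) - 8)/9 = -2/9 + (-4*(-5) - 8)/9 = -2/9 + (20 - 8)/9 = -2/9 + (⅑)*12 = -2/9 + 4/3 = 10/9 ≈ 1.1111)
(5*2)*(-6) + T(V(0))*s = (5*2)*(-6) - (-1)*0*(10/9) = 10*(-6) - 1*0*(10/9) = -60 + 0*(10/9) = -60 + 0 = -60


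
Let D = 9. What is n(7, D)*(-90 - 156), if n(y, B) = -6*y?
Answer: 10332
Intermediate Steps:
n(7, D)*(-90 - 156) = (-6*7)*(-90 - 156) = -42*(-246) = 10332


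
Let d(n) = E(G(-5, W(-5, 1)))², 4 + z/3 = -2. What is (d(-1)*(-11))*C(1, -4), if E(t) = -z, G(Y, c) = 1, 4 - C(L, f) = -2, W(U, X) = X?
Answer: -21384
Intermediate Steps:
z = -18 (z = -12 + 3*(-2) = -12 - 6 = -18)
C(L, f) = 6 (C(L, f) = 4 - 1*(-2) = 4 + 2 = 6)
E(t) = 18 (E(t) = -1*(-18) = 18)
d(n) = 324 (d(n) = 18² = 324)
(d(-1)*(-11))*C(1, -4) = (324*(-11))*6 = -3564*6 = -21384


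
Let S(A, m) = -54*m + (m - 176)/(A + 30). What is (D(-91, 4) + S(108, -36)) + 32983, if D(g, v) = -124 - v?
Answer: 2401025/69 ≈ 34797.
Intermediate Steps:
S(A, m) = -54*m + (-176 + m)/(30 + A)
(D(-91, 4) + S(108, -36)) + 32983 = ((-124 - 1*4) + (-176 - 1619*(-36) - 54*108*(-36))/(30 + 108)) + 32983 = ((-124 - 4) + (-176 + 58284 + 209952)/138) + 32983 = (-128 + (1/138)*268060) + 32983 = (-128 + 134030/69) + 32983 = 125198/69 + 32983 = 2401025/69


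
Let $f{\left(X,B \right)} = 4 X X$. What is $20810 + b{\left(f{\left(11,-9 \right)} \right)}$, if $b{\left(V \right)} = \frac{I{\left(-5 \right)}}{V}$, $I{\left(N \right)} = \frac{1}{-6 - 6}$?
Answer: $\frac{120864479}{5808} \approx 20810.0$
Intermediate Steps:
$f{\left(X,B \right)} = 4 X^{2}$
$I{\left(N \right)} = - \frac{1}{12}$ ($I{\left(N \right)} = \frac{1}{-12} = - \frac{1}{12}$)
$b{\left(V \right)} = - \frac{1}{12 V}$
$20810 + b{\left(f{\left(11,-9 \right)} \right)} = 20810 - \frac{1}{12 \cdot 4 \cdot 11^{2}} = 20810 - \frac{1}{12 \cdot 4 \cdot 121} = 20810 - \frac{1}{12 \cdot 484} = 20810 - \frac{1}{5808} = \frac{120864479}{5808}$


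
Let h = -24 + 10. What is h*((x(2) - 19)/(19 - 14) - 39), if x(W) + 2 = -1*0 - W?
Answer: 3052/5 ≈ 610.40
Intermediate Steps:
h = -14
x(W) = -2 - W (x(W) = -2 + (-1*0 - W) = -2 + (0 - W) = -2 - W)
h*((x(2) - 19)/(19 - 14) - 39) = -14*(((-2 - 1*2) - 19)/(19 - 14) - 39) = -14*(((-2 - 2) - 19)/5 - 39) = -14*((-4 - 19)*(⅕) - 39) = -14*(-23*⅕ - 39) = -14*(-23/5 - 39) = -14*(-218/5) = 3052/5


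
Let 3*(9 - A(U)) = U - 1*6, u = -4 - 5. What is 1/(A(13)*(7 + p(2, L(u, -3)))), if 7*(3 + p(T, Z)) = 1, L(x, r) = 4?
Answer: 21/580 ≈ 0.036207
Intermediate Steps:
u = -9
p(T, Z) = -20/7 (p(T, Z) = -3 + (⅐)*1 = -3 + ⅐ = -20/7)
A(U) = 11 - U/3 (A(U) = 9 - (U - 1*6)/3 = 9 - (U - 6)/3 = 9 - (-6 + U)/3 = 9 + (2 - U/3) = 11 - U/3)
1/(A(13)*(7 + p(2, L(u, -3)))) = 1/((11 - ⅓*13)*(7 - 20/7)) = 1/((11 - 13/3)*(29/7)) = 1/((20/3)*(29/7)) = 1/(580/21) = 21/580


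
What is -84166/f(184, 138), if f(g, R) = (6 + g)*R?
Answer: -42083/13110 ≈ -3.2100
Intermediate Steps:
f(g, R) = R*(6 + g)
-84166/f(184, 138) = -84166*1/(138*(6 + 184)) = -84166/(138*190) = -84166/26220 = -84166*1/26220 = -42083/13110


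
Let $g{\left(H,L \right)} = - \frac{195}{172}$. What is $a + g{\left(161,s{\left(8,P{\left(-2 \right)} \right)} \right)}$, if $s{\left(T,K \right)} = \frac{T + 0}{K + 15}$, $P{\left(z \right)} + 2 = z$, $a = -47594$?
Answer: $- \frac{8186363}{172} \approx -47595.0$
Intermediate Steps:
$P{\left(z \right)} = -2 + z$
$s{\left(T,K \right)} = \frac{T}{15 + K}$
$g{\left(H,L \right)} = - \frac{195}{172}$ ($g{\left(H,L \right)} = \left(-195\right) \frac{1}{172} = - \frac{195}{172}$)
$a + g{\left(161,s{\left(8,P{\left(-2 \right)} \right)} \right)} = -47594 - \frac{195}{172} = - \frac{8186363}{172}$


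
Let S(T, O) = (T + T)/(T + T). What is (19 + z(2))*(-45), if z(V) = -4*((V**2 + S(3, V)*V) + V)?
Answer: 585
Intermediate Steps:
S(T, O) = 1 (S(T, O) = (2*T)/((2*T)) = (2*T)*(1/(2*T)) = 1)
z(V) = -8*V - 4*V**2 (z(V) = -4*((V**2 + 1*V) + V) = -4*((V**2 + V) + V) = -4*((V + V**2) + V) = -4*(V**2 + 2*V) = -8*V - 4*V**2)
(19 + z(2))*(-45) = (19 - 4*2*(2 + 2))*(-45) = (19 - 4*2*4)*(-45) = (19 - 32)*(-45) = -13*(-45) = 585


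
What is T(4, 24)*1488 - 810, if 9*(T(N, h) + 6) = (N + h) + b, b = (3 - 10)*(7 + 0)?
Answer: -13210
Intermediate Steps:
b = -49 (b = -7*7 = -49)
T(N, h) = -103/9 + N/9 + h/9 (T(N, h) = -6 + ((N + h) - 49)/9 = -6 + (-49 + N + h)/9 = -6 + (-49/9 + N/9 + h/9) = -103/9 + N/9 + h/9)
T(4, 24)*1488 - 810 = (-103/9 + (⅑)*4 + (⅑)*24)*1488 - 810 = (-103/9 + 4/9 + 8/3)*1488 - 810 = -25/3*1488 - 810 = -12400 - 810 = -13210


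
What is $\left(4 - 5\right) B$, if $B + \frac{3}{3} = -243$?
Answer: $244$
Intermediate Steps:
$B = -244$ ($B = -1 - 243 = -244$)
$\left(4 - 5\right) B = \left(4 - 5\right) \left(-244\right) = \left(-1\right) \left(-244\right) = 244$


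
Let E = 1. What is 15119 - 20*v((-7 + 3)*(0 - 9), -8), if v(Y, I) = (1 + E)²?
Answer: 15039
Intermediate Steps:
v(Y, I) = 4 (v(Y, I) = (1 + 1)² = 2² = 4)
15119 - 20*v((-7 + 3)*(0 - 9), -8) = 15119 - 20*4 = 15119 - 1*80 = 15119 - 80 = 15039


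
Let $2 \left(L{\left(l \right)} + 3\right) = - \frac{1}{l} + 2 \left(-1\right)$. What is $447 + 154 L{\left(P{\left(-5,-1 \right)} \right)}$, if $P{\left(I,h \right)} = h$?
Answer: $-92$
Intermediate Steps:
$L{\left(l \right)} = -4 - \frac{1}{2 l}$ ($L{\left(l \right)} = -3 + \frac{- \frac{1}{l} + 2 \left(-1\right)}{2} = -3 + \frac{- \frac{1}{l} - 2}{2} = -3 + \frac{-2 - \frac{1}{l}}{2} = -3 - \left(1 + \frac{1}{2 l}\right) = -4 - \frac{1}{2 l}$)
$447 + 154 L{\left(P{\left(-5,-1 \right)} \right)} = 447 + 154 \left(-4 - \frac{1}{2 \left(-1\right)}\right) = 447 + 154 \left(-4 - - \frac{1}{2}\right) = 447 + 154 \left(-4 + \frac{1}{2}\right) = 447 + 154 \left(- \frac{7}{2}\right) = 447 - 539 = -92$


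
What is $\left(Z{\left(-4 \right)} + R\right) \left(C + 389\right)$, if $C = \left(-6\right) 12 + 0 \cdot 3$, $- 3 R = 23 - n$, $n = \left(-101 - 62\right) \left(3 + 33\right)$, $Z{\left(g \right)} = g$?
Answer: $- \frac{1871251}{3} \approx -6.2375 \cdot 10^{5}$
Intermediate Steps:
$n = -5868$ ($n = \left(-163\right) 36 = -5868$)
$R = - \frac{5891}{3}$ ($R = - \frac{23 - -5868}{3} = - \frac{23 + 5868}{3} = \left(- \frac{1}{3}\right) 5891 = - \frac{5891}{3} \approx -1963.7$)
$C = -72$ ($C = -72 + 0 = -72$)
$\left(Z{\left(-4 \right)} + R\right) \left(C + 389\right) = \left(-4 - \frac{5891}{3}\right) \left(-72 + 389\right) = \left(- \frac{5903}{3}\right) 317 = - \frac{1871251}{3}$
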